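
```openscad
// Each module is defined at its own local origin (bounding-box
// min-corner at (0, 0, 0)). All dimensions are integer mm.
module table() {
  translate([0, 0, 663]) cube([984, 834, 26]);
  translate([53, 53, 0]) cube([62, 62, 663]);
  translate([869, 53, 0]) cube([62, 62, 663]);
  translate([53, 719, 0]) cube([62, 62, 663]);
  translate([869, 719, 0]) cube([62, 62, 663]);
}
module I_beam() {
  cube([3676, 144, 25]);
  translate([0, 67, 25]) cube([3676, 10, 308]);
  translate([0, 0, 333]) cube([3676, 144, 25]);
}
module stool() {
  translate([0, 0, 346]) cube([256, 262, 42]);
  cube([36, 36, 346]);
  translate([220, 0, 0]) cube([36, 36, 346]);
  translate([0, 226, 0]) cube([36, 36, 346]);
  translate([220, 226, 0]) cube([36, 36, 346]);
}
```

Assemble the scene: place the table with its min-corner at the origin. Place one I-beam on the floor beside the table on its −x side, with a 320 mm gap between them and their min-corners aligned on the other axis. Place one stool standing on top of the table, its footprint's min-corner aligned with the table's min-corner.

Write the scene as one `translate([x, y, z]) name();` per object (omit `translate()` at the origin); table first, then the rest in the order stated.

table();
translate([-3996, 0, 0]) I_beam();
translate([0, 0, 689]) stool();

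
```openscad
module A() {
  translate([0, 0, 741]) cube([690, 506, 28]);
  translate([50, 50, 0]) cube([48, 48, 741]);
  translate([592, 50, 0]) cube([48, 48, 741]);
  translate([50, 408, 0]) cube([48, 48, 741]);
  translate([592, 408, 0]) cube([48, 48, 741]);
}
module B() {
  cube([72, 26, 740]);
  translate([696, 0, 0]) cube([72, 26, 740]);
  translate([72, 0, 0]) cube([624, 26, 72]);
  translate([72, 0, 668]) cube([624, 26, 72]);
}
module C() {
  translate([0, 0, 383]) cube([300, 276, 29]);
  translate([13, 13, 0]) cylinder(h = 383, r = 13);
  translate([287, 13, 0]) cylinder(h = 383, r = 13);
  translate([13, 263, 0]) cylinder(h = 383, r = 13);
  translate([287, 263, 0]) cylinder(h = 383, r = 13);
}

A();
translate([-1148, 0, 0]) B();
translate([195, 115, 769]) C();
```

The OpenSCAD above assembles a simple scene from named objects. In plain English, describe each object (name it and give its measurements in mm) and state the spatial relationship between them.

A is a table with a 690×506 mm rectangular top, 28 mm thick, top surface at z = 769 mm, supported by four 48×48 mm square legs, each inset 50 mm from the nearest pair of top edges, running from the floor.

B is a picture frame with a 624×596 mm rectangular opening (x by z) and a uniform 72 mm border on every side. Frame depth is 26 mm along y. It is built from two vertical stiles running the full outside height and two horizontal rails spanning the gap between the stiles.

C is a simple wooden stool: a rectangular seat 300 mm (x) by 276 mm (y), 29 mm thick, top face at z = 412 mm, on four round legs, each 26 mm in diameter. The legs rest on z = 0, each leg's axis is inset half a diameter from the nearest pair of seat edges (so the leg's bounding box is flush with the corner).

The picture frame is on the floor beside the table on its −x side. The stool is on top of the table, centred.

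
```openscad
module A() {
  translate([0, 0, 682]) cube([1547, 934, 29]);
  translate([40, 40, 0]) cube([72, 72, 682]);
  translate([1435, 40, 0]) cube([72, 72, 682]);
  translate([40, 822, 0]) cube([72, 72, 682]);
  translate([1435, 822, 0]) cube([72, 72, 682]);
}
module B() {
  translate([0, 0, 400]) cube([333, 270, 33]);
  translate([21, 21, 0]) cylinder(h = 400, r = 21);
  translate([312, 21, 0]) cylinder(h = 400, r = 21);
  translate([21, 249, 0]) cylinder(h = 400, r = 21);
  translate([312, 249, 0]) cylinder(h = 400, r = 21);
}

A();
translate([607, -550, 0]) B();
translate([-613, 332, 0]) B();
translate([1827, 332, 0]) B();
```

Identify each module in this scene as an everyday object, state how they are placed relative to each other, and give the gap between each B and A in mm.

A is a table. B is a stool. Three stools sit around the table at the −y, −x, +x sides. The gap between each stool and the table is 280 mm.

Each stool's nearest face is 280 mm from the table's bounding box.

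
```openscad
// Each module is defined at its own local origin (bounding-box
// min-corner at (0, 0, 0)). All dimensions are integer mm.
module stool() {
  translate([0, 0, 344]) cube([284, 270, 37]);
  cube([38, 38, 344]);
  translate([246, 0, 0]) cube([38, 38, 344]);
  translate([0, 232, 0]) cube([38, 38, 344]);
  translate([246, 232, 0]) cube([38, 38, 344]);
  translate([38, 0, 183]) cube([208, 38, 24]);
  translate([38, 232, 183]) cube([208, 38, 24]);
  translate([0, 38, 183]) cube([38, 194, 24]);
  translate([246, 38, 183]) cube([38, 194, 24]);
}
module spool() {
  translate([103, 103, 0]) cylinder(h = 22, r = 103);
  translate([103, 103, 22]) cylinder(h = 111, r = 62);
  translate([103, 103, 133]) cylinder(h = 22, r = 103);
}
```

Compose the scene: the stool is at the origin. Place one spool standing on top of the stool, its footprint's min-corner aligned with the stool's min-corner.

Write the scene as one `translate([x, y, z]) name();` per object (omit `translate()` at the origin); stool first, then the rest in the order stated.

stool();
translate([0, 0, 381]) spool();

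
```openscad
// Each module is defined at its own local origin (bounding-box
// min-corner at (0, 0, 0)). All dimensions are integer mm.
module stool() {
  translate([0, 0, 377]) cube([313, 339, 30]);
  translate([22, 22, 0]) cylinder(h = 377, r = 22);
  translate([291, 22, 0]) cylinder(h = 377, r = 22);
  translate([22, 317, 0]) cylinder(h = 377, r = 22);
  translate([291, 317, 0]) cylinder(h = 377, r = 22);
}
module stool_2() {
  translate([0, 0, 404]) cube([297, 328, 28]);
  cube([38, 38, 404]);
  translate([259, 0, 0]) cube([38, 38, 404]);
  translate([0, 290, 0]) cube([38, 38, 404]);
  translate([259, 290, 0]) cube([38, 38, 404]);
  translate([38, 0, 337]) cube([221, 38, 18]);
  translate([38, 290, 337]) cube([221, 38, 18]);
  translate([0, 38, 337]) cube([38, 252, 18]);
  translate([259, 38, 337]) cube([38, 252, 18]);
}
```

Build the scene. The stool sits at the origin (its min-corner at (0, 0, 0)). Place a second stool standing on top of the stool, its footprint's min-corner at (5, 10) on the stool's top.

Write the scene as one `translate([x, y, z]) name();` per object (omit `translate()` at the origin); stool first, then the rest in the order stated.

stool();
translate([5, 10, 407]) stool_2();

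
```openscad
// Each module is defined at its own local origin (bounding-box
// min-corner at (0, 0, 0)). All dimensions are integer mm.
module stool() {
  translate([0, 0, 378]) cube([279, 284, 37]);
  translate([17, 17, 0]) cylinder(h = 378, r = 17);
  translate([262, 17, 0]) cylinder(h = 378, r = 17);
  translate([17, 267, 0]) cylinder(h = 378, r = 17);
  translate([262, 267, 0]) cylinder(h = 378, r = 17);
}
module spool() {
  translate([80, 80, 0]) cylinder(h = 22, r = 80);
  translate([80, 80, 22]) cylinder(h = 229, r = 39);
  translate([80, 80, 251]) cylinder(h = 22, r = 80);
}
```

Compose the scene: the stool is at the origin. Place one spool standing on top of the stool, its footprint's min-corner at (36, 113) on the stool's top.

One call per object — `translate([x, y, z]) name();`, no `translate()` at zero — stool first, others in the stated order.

stool();
translate([36, 113, 415]) spool();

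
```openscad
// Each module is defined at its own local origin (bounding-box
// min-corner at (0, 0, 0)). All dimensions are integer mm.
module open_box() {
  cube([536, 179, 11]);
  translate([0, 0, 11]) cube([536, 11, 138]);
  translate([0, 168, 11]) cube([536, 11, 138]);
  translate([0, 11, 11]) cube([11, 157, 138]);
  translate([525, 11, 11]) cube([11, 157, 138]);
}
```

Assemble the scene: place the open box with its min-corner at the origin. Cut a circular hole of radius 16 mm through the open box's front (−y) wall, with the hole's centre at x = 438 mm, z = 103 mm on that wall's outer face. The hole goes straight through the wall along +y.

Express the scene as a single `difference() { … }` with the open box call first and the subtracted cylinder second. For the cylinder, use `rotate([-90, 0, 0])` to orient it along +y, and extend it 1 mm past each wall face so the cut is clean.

difference() {
  open_box();
  translate([438, -1, 103]) rotate([-90, 0, 0]) cylinder(h = 13, r = 16);
}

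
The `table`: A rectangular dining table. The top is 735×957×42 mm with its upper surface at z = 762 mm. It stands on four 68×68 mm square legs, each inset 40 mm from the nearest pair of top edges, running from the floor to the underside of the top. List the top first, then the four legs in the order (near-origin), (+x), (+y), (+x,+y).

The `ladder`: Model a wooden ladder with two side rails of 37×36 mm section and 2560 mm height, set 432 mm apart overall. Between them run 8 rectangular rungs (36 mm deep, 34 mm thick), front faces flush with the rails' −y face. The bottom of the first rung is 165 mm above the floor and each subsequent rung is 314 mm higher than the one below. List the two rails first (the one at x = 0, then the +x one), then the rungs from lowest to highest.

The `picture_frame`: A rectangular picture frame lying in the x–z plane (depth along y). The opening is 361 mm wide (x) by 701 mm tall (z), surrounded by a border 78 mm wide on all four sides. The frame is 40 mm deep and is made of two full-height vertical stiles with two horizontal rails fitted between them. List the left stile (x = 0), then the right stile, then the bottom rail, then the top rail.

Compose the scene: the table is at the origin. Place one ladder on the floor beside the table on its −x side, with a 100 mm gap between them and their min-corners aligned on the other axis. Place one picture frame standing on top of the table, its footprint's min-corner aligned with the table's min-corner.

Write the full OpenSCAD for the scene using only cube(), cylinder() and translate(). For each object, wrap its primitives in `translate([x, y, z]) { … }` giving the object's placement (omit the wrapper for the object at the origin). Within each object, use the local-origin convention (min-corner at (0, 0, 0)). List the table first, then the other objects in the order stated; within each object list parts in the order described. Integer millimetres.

translate([0, 0, 720]) cube([735, 957, 42]);
translate([40, 40, 0]) cube([68, 68, 720]);
translate([627, 40, 0]) cube([68, 68, 720]);
translate([40, 849, 0]) cube([68, 68, 720]);
translate([627, 849, 0]) cube([68, 68, 720]);
translate([-532, 0, 0]) {
  cube([37, 36, 2560]);
  translate([395, 0, 0]) cube([37, 36, 2560]);
  translate([37, 0, 165]) cube([358, 36, 34]);
  translate([37, 0, 479]) cube([358, 36, 34]);
  translate([37, 0, 793]) cube([358, 36, 34]);
  translate([37, 0, 1107]) cube([358, 36, 34]);
  translate([37, 0, 1421]) cube([358, 36, 34]);
  translate([37, 0, 1735]) cube([358, 36, 34]);
  translate([37, 0, 2049]) cube([358, 36, 34]);
  translate([37, 0, 2363]) cube([358, 36, 34]);
}
translate([0, 0, 762]) {
  cube([78, 40, 857]);
  translate([439, 0, 0]) cube([78, 40, 857]);
  translate([78, 0, 0]) cube([361, 40, 78]);
  translate([78, 0, 779]) cube([361, 40, 78]);
}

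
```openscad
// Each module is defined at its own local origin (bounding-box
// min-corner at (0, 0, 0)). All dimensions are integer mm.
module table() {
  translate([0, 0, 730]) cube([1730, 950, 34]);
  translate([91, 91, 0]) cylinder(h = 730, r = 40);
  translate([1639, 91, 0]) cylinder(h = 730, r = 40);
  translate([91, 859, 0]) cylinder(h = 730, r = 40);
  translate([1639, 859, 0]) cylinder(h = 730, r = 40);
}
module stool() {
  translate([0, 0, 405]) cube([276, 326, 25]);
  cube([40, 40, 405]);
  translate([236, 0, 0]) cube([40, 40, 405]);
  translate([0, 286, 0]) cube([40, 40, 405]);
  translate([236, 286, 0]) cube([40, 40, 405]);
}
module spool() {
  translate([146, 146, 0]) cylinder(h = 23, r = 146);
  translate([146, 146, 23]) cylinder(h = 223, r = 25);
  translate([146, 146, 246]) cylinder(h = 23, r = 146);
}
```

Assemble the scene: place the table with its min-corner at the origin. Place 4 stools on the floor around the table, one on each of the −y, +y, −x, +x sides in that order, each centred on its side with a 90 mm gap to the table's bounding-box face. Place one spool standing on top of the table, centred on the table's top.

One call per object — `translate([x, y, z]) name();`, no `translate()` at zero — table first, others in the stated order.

table();
translate([727, -416, 0]) stool();
translate([727, 1040, 0]) stool();
translate([-366, 312, 0]) stool();
translate([1820, 312, 0]) stool();
translate([719, 329, 764]) spool();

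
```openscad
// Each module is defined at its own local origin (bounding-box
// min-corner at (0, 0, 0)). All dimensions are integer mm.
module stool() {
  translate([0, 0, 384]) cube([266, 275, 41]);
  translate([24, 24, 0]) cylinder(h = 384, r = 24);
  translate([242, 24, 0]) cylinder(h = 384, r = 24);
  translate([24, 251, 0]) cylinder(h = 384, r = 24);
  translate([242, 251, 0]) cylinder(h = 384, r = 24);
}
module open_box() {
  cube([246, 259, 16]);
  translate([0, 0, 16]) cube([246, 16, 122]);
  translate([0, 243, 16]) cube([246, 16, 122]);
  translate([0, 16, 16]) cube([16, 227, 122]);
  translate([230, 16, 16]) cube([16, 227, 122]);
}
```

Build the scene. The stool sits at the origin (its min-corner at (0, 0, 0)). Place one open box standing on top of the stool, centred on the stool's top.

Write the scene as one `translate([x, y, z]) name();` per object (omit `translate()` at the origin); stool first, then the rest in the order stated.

stool();
translate([10, 8, 425]) open_box();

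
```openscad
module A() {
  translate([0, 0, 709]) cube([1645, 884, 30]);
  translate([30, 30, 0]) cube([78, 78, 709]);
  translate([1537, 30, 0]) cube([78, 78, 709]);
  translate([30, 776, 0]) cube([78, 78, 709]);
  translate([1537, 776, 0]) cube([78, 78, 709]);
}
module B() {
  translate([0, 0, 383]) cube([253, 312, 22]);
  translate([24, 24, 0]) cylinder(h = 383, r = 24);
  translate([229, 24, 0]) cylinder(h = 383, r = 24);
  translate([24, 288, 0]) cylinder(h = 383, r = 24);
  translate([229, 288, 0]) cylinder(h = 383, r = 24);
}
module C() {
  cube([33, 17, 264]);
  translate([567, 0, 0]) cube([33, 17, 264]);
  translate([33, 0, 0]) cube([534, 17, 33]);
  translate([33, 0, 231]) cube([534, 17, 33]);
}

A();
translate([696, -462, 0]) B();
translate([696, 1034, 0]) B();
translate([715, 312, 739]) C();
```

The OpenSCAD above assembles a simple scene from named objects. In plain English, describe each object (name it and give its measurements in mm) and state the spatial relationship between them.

A is a table: top 1645 mm (x) × 884 mm (y), 30 mm thick, upper face at z = 739 mm, on four 78×78 mm square legs, each inset 30 mm from the nearest pair of top edges, running from z = 0 to the bottom of the top.

B is a four-legged stool. The seat is a 253×312×22 mm slab whose top surface is at z = 405 mm; four round legs, each 48 mm in diameter, run from the floor (z = 0) to the underside of the seat, each leg's axis is inset half a diameter from the nearest pair of seat edges (so the leg's bounding box is flush with the corner).

C is a rectangular picture frame lying in the x–z plane (depth along y). The opening is 534 mm wide (x) by 198 mm tall (z), surrounded by a border 33 mm wide on all four sides. The frame is 17 mm deep and is made of two full-height vertical stiles with two horizontal rails fitted between them.

Two stools sit around the table at the −y, +y sides. The picture frame is on top of the table.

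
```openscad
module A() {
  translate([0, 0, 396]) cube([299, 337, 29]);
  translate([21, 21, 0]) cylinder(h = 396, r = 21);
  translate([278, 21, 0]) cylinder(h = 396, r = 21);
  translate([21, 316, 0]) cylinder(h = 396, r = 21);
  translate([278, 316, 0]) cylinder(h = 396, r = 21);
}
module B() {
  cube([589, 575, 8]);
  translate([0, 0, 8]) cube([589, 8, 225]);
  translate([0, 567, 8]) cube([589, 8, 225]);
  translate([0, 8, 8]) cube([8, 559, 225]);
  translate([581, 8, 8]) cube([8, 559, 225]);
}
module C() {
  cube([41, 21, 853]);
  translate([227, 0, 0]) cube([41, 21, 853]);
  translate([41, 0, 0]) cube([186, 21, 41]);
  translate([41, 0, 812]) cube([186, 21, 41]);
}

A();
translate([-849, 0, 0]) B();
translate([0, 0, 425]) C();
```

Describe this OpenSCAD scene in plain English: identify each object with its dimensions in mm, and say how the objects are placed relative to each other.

A is a simple wooden stool: a rectangular seat 299 mm (x) by 337 mm (y), 29 mm thick, top face at z = 425 mm, on four round legs, each 42 mm in diameter. The legs rest on z = 0, each leg's axis is inset half a diameter from the nearest pair of seat edges (so the leg's bounding box is flush with the corner).

B is an open-topped rectangular box: outside dimensions 589×575×233 mm, with a uniform wall and base thickness of 8 mm. The base is a full 589×575 slab on the floor; four walls sit on top of the base. The front and back walls (the −y and +y sides) span the full width; the two side walls fit between them.

C is a picture frame with a 186×771 mm rectangular opening (x by z) and a uniform 41 mm border on every side. Frame depth is 21 mm along y. It is built from two vertical stiles running the full outside height and two horizontal rails spanning the gap between the stiles.

The open box is on the floor beside the stool on its −x side. The picture frame is on top of the stool.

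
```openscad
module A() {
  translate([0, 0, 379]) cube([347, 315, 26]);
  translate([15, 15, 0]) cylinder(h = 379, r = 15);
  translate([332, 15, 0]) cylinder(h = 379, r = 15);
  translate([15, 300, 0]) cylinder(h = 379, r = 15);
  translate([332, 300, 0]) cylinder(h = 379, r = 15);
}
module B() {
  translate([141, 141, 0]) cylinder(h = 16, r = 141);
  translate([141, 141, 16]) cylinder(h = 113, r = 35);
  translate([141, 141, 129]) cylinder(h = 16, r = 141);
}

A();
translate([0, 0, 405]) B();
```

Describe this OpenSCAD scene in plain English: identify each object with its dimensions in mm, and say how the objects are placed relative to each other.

A is a simple wooden stool: a rectangular seat 347 mm (x) by 315 mm (y), 26 mm thick, top face at z = 405 mm, on four round legs, each 30 mm in diameter. The legs rest on z = 0, each leg's axis is inset half a diameter from the nearest pair of seat edges (so the leg's bounding box is flush with the corner).

B is a spool: two coaxial disc flanges of radius 141 mm and thickness 16 mm, joined by a core cylinder of radius 35 mm and height 113 mm. The lower flange rests on z = 0 and the three cylinders share a vertical axis.

The spool is on top of the stool.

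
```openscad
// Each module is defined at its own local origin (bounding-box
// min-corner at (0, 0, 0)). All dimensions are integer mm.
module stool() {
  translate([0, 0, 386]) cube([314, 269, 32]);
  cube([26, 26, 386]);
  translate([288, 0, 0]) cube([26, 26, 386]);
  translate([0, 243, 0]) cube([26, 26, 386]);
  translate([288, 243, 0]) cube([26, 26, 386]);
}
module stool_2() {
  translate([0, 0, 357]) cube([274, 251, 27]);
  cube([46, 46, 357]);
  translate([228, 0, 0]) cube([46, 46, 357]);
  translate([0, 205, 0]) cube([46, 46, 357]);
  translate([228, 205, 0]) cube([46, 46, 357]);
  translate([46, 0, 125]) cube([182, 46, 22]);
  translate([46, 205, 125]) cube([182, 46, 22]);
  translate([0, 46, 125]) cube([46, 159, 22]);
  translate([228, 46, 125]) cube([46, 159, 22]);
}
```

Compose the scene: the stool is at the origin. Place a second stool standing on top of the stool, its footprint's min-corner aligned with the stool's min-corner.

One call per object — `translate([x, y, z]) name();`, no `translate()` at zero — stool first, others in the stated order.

stool();
translate([0, 0, 418]) stool_2();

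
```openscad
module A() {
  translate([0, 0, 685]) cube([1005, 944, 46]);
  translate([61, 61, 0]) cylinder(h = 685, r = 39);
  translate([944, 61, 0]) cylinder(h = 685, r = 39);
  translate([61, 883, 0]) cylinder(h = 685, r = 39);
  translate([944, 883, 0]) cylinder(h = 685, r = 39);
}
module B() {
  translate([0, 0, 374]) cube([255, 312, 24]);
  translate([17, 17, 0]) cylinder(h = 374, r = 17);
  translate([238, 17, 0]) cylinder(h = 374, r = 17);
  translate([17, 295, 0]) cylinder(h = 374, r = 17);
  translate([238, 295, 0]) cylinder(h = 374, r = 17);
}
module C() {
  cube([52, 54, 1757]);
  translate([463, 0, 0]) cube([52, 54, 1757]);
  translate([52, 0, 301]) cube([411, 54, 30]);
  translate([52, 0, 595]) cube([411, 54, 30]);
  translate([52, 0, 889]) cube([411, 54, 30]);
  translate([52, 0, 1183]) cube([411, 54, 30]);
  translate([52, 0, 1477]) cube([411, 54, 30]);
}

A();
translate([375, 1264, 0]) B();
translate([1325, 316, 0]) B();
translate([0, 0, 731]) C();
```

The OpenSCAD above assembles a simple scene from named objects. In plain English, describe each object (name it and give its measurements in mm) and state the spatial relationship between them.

A is a table with a 1005×944 mm rectangular top, 46 mm thick, top surface at z = 731 mm, supported by four round legs of 78 mm diameter, each leg's bounding box inset 22 mm from the nearest pair of top edges, running from the floor.

B is a four-legged stool. The seat is a 255×312×24 mm slab whose top surface is at z = 398 mm; four round legs, each 34 mm in diameter, run from the floor (z = 0) to the underside of the seat, each leg's axis is inset half a diameter from the nearest pair of seat edges (so the leg's bounding box is flush with the corner).

C is a wooden ladder with two side rails of 52×54 mm section and 1757 mm height, set 515 mm apart overall. Between them run 5 rectangular rungs (54 mm deep, 30 mm thick), front faces flush with the rails' −y face. The bottom of the first rung is 301 mm above the floor and each subsequent rung is 294 mm higher than the one below.

Two stools sit around the table at the +y, +x sides. The ladder is on top of the table.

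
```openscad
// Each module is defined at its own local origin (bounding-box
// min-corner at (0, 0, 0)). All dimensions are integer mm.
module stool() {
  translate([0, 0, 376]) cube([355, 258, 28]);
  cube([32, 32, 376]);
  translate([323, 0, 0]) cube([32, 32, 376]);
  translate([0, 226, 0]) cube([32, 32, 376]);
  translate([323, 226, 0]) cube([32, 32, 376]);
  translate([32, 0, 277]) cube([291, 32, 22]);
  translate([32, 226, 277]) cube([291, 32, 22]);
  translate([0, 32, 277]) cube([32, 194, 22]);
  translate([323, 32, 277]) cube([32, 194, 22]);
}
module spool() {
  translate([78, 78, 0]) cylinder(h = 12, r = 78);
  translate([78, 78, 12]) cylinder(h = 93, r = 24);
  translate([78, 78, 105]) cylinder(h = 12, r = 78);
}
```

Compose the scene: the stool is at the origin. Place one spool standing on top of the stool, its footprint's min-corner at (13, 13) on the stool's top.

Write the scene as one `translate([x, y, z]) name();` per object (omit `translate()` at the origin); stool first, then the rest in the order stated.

stool();
translate([13, 13, 404]) spool();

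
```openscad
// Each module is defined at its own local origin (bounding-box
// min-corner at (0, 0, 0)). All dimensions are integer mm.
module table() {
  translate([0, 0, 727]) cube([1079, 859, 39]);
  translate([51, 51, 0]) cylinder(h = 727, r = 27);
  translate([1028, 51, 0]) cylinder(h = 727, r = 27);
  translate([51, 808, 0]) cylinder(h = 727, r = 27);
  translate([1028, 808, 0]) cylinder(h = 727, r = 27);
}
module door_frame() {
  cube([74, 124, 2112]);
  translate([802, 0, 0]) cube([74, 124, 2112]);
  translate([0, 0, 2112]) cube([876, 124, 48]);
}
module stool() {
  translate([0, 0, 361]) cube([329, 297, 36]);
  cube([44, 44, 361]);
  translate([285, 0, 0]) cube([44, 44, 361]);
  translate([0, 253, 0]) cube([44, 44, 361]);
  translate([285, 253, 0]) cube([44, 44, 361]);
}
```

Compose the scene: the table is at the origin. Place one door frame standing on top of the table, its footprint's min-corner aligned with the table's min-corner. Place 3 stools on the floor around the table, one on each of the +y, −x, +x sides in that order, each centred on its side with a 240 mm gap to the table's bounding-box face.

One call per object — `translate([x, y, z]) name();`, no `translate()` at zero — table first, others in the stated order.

table();
translate([0, 0, 766]) door_frame();
translate([375, 1099, 0]) stool();
translate([-569, 281, 0]) stool();
translate([1319, 281, 0]) stool();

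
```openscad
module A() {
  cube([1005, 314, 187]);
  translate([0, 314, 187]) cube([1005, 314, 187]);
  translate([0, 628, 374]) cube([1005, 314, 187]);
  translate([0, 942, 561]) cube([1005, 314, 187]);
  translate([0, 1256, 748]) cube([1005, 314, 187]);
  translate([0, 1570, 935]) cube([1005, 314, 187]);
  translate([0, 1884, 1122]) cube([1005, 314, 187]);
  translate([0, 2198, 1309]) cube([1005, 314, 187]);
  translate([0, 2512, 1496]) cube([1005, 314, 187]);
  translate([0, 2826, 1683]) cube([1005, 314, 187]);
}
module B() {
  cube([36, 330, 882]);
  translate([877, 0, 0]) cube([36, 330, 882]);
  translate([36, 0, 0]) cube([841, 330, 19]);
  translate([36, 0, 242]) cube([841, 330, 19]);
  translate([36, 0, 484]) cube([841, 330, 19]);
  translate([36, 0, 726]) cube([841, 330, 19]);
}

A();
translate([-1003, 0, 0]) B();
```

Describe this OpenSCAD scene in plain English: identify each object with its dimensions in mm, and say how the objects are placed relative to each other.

A is a run of 10 identical solid stair steps. Each tread is 1005×314 mm and each step block is 187 mm high. Step 1 rests on the floor; step k is offset from step 1 by (k−1)×314 mm in y and (k−1)×187 mm in z.

B is a bookshelf 913 mm wide overall, 330 mm deep and 882 mm tall. The two sides are 36 mm thick vertical panels. 4 horizontal shelves of 19 mm thickness span between the inner faces of the sides; the lowest shelf sits on the floor and shelves are stacked with a clear vertical gap of 223 mm between each pair.

The bookshelf is on the floor beside the staircase on its −x side.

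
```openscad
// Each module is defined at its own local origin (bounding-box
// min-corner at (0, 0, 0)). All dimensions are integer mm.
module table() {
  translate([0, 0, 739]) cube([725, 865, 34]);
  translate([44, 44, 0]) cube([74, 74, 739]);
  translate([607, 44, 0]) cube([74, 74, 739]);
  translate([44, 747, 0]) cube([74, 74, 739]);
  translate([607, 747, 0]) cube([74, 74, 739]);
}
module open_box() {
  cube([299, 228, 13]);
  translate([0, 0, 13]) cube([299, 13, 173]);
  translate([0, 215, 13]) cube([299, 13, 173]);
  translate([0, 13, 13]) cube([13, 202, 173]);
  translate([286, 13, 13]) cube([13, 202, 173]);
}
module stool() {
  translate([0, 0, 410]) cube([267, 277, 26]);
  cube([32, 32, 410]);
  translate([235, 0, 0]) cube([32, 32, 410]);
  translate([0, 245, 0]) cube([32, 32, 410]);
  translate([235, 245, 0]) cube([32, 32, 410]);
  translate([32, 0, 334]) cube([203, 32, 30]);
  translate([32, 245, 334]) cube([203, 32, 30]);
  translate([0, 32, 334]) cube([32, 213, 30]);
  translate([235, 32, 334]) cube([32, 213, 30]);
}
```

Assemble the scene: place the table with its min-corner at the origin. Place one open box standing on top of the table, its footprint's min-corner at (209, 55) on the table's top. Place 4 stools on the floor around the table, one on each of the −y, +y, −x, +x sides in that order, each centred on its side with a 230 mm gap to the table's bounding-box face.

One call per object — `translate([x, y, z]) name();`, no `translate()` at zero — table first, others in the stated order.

table();
translate([209, 55, 773]) open_box();
translate([229, -507, 0]) stool();
translate([229, 1095, 0]) stool();
translate([-497, 294, 0]) stool();
translate([955, 294, 0]) stool();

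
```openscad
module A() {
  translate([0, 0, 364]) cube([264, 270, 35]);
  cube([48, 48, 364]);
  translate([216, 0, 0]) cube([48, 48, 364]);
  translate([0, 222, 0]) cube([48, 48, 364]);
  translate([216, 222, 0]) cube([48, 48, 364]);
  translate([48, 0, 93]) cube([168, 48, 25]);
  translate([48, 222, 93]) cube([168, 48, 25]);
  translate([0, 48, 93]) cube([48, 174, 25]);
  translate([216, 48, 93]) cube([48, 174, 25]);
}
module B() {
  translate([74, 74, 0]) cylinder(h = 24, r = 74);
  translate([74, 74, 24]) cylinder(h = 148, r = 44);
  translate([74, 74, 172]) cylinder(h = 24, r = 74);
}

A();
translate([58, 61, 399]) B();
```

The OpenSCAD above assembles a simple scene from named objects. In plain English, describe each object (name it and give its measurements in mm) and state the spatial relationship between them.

A is a four-legged stool. The seat is 264×270 mm, 35 mm thick, top at z = 399 mm. It stands on four square legs, each 48×48 mm in cross-section, from z = 0 to the seat underside, each flush with a corner of the seat. Four stretchers, 48 mm wide and 25 mm tall, connect adjacent legs with their undersides at z = 93 mm, each running between the inner faces of the legs it joins and aligned with the legs' outer faces on the other axis.

B is a spool: two coaxial disc flanges of radius 74 mm and thickness 24 mm, joined by a core cylinder of radius 44 mm and height 148 mm. The lower flange rests on z = 0 and the three cylinders share a vertical axis.

The spool is on top of the stool, centred.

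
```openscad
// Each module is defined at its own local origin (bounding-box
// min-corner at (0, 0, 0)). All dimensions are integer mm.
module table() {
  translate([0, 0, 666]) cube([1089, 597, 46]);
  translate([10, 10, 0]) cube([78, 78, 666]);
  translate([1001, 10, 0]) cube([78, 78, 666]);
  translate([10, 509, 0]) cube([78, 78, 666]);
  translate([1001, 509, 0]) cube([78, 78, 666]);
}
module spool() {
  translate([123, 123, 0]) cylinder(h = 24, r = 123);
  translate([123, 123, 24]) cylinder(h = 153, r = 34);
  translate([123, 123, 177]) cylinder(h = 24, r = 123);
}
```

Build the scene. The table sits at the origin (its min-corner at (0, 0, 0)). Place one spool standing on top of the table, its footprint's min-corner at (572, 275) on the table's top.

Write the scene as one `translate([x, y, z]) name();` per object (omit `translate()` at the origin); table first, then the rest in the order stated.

table();
translate([572, 275, 712]) spool();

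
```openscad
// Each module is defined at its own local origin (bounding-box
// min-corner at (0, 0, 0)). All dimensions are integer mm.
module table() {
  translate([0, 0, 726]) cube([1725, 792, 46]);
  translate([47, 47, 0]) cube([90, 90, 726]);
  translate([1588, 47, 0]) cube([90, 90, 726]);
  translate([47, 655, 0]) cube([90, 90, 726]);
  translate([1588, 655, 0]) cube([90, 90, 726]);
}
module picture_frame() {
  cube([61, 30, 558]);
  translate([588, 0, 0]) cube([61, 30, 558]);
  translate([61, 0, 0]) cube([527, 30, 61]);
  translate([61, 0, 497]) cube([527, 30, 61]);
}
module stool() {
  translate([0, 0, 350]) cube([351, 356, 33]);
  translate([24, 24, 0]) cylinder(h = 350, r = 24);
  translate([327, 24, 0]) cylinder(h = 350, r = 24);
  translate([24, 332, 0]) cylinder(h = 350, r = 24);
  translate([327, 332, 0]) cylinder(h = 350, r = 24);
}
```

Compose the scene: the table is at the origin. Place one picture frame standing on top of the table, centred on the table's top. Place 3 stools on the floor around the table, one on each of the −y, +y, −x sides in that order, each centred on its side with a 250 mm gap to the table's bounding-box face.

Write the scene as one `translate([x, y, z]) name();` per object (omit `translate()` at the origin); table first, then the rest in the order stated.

table();
translate([538, 381, 772]) picture_frame();
translate([687, -606, 0]) stool();
translate([687, 1042, 0]) stool();
translate([-601, 218, 0]) stool();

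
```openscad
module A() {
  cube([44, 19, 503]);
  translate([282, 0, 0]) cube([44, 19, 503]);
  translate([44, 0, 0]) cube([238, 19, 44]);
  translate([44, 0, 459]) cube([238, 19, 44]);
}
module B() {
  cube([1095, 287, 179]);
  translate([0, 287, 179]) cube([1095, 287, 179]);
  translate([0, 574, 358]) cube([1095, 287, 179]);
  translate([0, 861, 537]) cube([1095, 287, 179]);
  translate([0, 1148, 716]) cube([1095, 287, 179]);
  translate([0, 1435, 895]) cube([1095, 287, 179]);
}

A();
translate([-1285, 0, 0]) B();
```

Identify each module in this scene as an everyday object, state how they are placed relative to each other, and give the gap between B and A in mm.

A is a picture frame. B is a staircase. The staircase is on the floor beside the picture frame on its −x side. The gap between the staircase and the picture frame is 190 mm.

The staircase's nearest face is 190 mm from the picture frame's −x face.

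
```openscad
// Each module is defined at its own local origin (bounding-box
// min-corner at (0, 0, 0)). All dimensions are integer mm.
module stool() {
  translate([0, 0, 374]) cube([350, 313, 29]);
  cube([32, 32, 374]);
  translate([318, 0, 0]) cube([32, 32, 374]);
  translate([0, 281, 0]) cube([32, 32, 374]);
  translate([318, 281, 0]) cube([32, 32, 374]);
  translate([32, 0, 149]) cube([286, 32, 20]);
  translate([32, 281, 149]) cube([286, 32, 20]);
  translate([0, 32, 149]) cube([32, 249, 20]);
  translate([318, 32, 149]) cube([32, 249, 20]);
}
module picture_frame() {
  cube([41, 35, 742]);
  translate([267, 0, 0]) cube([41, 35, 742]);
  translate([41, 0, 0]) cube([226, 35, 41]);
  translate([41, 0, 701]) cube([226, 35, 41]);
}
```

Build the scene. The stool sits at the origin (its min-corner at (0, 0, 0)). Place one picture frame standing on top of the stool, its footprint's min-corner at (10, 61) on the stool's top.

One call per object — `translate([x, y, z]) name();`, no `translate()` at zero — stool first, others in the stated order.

stool();
translate([10, 61, 403]) picture_frame();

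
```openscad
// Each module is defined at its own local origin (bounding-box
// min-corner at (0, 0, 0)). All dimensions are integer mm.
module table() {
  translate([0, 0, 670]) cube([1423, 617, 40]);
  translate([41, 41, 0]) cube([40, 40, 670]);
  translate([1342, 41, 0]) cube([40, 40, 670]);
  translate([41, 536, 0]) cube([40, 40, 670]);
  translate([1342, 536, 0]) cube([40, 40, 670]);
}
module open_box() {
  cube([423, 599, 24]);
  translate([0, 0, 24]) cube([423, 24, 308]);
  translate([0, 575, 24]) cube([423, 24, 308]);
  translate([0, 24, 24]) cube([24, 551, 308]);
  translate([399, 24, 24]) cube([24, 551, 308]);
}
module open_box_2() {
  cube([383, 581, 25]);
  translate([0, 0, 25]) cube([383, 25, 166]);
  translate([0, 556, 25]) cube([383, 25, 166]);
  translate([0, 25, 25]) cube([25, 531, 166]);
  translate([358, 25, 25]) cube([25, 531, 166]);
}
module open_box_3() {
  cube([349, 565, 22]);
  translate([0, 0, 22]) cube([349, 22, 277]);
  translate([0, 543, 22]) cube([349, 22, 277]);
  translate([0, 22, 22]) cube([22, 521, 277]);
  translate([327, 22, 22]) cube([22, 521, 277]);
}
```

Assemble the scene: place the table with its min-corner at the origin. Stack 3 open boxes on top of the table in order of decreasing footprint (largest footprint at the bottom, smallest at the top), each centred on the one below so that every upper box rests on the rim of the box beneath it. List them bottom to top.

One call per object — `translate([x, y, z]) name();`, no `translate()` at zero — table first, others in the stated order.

table();
translate([500, 9, 710]) open_box();
translate([520, 18, 1042]) open_box_2();
translate([537, 26, 1233]) open_box_3();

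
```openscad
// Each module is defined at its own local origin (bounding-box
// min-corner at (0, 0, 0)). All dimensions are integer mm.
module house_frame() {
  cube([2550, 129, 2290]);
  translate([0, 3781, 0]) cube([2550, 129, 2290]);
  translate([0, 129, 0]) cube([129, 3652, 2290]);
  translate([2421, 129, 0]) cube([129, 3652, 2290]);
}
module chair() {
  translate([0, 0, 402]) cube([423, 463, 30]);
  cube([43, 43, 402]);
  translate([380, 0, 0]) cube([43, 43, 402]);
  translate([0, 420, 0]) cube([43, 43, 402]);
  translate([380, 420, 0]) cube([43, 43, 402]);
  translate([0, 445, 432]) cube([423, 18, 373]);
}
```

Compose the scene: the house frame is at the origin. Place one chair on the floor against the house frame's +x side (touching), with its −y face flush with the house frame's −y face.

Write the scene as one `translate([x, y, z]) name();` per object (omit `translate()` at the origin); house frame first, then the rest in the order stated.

house_frame();
translate([2550, 0, 0]) chair();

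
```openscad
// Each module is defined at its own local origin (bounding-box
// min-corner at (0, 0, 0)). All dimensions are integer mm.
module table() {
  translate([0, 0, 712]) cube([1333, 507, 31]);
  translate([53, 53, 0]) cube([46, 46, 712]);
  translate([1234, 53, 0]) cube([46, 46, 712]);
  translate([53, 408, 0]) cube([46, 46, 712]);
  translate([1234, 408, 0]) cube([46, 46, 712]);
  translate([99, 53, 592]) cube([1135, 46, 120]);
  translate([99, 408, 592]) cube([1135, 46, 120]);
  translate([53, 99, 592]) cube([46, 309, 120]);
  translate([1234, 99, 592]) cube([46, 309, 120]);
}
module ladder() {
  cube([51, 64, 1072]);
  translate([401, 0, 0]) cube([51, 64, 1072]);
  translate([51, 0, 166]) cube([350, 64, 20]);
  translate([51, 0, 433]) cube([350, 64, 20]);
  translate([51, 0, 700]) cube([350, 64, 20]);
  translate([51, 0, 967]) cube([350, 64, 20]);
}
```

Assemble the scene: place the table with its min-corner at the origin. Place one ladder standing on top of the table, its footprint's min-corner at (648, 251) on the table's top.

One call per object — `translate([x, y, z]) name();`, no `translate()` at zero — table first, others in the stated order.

table();
translate([648, 251, 743]) ladder();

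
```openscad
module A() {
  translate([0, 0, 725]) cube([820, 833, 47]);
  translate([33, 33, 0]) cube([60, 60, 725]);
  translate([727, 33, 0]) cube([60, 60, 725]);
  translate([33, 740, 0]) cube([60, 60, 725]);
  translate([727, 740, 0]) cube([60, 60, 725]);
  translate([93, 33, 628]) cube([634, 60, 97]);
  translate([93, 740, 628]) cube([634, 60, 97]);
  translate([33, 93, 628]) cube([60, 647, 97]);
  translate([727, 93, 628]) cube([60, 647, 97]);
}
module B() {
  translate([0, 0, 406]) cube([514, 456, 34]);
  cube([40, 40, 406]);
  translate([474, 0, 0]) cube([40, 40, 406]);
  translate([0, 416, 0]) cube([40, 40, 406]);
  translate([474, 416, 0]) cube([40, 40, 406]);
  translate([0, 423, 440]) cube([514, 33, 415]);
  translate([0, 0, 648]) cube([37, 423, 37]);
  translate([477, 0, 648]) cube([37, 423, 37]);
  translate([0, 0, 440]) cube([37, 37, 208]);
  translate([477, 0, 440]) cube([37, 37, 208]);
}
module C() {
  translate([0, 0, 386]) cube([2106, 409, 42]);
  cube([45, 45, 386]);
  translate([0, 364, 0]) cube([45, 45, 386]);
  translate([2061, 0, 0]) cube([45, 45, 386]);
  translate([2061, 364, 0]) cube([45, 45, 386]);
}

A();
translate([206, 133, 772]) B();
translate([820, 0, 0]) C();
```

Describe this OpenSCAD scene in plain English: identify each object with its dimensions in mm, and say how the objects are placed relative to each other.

A is a table with a 820×833 mm rectangular top, 47 mm thick, top surface at z = 772 mm, supported by four 60×60 mm square legs, each inset 33 mm from the nearest pair of top edges, running from the floor. Four apron rails, 60 mm thick and 97 mm tall, run between adjacent legs with their top edges flush with the underside of the top and their outer faces flush with the legs' outer faces.

B is a chair: 514×456 mm seat, 34 mm thick, top at z = 440 mm, on four 40 mm square corner legs flush with the seat edges. A 33 mm thick backrest slab spans the full seat width, extending 415 mm above the seat top, its back face flush with the seat's +y edge. Two armrests of 37×37 mm section run along each side from the seat's front edge to the front of the backrest, top faces 245 mm above the seat top and outer faces flush with the seat's x-edges; a 37×37 mm post under the front of each armrest stands on the seat at the front corner.

C is a long wooden bench with a 2106 mm (x) × 409 mm (y) seat, 42 mm thick, its top surface 428 mm above the floor. Four 45 mm square legs at the seat corners, flush with the edges, run from z = 0 to the seat underside.

The chair is on top of the table. The bench is against the table's +x side, with their −y faces flush.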